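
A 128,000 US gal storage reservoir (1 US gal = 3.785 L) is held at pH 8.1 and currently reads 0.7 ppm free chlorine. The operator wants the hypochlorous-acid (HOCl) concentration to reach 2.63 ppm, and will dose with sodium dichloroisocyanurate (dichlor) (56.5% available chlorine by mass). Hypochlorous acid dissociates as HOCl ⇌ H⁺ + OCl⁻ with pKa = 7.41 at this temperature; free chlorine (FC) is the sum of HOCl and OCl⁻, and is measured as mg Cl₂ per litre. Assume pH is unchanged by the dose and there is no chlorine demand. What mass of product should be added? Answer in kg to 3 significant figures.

Volume: 128,000 US gal × 3.785 L/gal = 484,480 L.
[OCl⁻]/[HOCl] = 10^(pH − pKa) = 10^(8.1 − 7.41) = 4.898; fraction as HOCl = 1/(1 + 4.898) = 0.1696.
Free chlorine required for 2.63 ppm HOCl: 2.63 / 0.1696 = 15.51 ppm.
FC to add: 15.51 − 0.7 = 14.81 mg/L as Cl₂.
Cl₂ equivalent: 14.81 mg/L × 484,480 L = 7176 g.
Product at 56.5% available Cl: 7176 / 0.565 = 12,700 g.

12.7 kg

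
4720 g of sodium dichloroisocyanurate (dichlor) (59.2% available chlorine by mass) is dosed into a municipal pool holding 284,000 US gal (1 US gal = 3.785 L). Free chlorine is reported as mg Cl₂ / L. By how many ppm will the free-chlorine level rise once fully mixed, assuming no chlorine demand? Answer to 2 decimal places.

Volume: 284,000 US gal × 3.785 L/gal = 1,074,940 L.
Available chlorine delivered: 4720 g × 0.592 = 2794 g as Cl₂.
Concentration rise: 2794 g / 1,074,940 L = 2.599 mg/L = 2.60 ppm.

2.60 ppm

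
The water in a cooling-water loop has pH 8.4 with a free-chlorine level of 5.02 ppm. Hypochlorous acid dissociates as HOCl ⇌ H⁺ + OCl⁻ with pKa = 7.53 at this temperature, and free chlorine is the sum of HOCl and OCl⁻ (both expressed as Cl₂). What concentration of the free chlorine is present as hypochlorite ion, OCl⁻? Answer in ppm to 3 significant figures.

4.42 ppm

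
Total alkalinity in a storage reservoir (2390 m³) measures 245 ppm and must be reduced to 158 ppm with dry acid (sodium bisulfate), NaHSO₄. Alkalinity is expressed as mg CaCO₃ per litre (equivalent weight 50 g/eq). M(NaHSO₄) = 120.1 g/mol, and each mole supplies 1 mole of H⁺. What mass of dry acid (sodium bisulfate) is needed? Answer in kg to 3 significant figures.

499 kg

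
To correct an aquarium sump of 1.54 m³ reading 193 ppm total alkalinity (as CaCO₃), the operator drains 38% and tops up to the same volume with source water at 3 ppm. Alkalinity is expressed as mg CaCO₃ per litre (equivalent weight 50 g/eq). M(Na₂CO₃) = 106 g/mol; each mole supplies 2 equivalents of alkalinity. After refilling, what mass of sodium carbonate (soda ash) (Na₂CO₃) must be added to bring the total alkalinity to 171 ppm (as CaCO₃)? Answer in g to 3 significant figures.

Volume: 1.54 m³ = 1,540 L.
After draining 38% and refilling: 193 × 0.62 + 3 × 0.38 = 120.8 ppm.
Deficit to target: 171 − 120.8 = 50.2 mg/L.
As CaCO₃: 50.2 mg/L × 1,540 L = 77.31 g; ÷ 50 g/eq ÷ 2 = 0.7731 mol Na₂CO₃.
Mass: 0.7731 × 106 = 81.95 g.

81.9 g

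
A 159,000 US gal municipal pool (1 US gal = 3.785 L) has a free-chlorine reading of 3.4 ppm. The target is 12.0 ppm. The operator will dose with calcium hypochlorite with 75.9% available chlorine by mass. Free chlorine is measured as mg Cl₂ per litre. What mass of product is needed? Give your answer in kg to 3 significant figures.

Volume: 159,000 US gal × 3.785 L/gal = 601,815 L.
Chlorine deficit: 12.0 − 3.4 = 8.6 ppm = 8.6 mg/L as Cl₂.
Cl₂ equivalent needed: 8.6 mg/L × 601,815 L = 5,176,000 mg = 5176 g.
Product at 75.9% available chlorine: 5176 / 0.759 = 6819 g.

6.82 kg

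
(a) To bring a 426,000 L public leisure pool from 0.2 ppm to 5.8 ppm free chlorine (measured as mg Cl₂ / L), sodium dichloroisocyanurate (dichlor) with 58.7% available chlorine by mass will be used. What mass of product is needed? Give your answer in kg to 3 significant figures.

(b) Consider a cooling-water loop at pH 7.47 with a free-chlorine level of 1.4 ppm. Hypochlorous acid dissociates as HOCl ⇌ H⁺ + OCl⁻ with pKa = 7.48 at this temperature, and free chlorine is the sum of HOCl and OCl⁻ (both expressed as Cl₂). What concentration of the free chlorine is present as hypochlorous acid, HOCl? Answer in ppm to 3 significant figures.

(a) Chlorine deficit: 5.8 − 0.2 = 5.6 ppm = 5.6 mg/L as Cl₂.
(a) Cl₂ equivalent needed: 5.6 mg/L × 426,000 L = 2,386,000 mg = 2386 g.
(a) Product at 58.7% available chlorine: 2386 / 0.587 = 4064 g.

(b) [OCl⁻]/[HOCl] = 10^(pH − pKa) = 10^(7.47 − 7.48) = 10^-0.01 = 0.9772.
(b) Fraction as HOCl = 1 / (1 + 0.9772) = 0.5058.
(b) HOCl = 0.5058 × 1.4 ppm = 0.7081 ppm.

(a) 4.06 kg; (b) 0.708 ppm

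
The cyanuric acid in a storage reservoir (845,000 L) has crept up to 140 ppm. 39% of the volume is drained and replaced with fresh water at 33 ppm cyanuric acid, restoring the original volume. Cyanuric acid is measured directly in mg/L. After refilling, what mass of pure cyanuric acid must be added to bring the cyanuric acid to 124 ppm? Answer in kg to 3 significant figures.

21.7 kg

After draining 39% and refilling: 140 × 0.61 + 33 × 0.39 = 98.27 ppm.
Deficit to target: 124 − 98.27 = 25.73 mg/L.
Mass: 25.73 mg/L × 845,000 L = 21,740 g cyanuric acid.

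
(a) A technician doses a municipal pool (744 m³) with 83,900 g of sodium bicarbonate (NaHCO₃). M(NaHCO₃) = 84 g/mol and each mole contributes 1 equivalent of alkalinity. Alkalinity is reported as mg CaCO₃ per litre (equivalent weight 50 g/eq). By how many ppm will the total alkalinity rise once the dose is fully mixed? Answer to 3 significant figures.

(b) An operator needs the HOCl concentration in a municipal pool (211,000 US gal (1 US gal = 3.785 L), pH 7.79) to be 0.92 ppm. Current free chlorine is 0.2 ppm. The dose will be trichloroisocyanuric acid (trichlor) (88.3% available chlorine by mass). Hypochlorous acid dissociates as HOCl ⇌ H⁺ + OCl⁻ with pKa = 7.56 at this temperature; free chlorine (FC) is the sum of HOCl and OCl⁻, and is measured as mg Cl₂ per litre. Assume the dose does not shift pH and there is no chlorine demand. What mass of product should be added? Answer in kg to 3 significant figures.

(a) 67.1 ppm; (b) 2.06 kg

(a) Volume: 744 m³ = 744,000 L.
(a) Moles of NaHCO₃: 83,900 g ÷ 84 g/mol = 998.8 mol → 998.8 eq of alkalinity.
(a) As CaCO₃: 998.8 eq × 50 g/eq = 49,940 g.
(a) Rise: 49,940 g / 744,000 L × 1000 = 67.12 mg/L.

(b) Volume: 211,000 US gal × 3.785 L/gal = 798,635 L.
(b) [OCl⁻]/[HOCl] = 10^(pH − pKa) = 10^(7.79 − 7.56) = 1.698; fraction as HOCl = 1/(1 + 1.698) = 0.3706.
(b) Free chlorine required for 0.92 ppm HOCl: 0.92 / 0.3706 = 2.482 ppm.
(b) FC to add: 2.482 − 0.2 = 2.282 mg/L as Cl₂.
(b) Cl₂ equivalent: 2.282 mg/L × 798,635 L = 1823 g.
(b) Product at 88.3% available Cl: 1823 / 0.883 = 2064 g.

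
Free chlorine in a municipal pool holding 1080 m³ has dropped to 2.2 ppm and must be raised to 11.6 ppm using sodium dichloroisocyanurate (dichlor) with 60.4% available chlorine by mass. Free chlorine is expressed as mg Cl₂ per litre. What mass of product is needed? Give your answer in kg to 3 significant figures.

Volume: 1080 m³ = 1,080,000 L.
Chlorine deficit: 11.6 − 2.2 = 9.4 ppm = 9.4 mg/L as Cl₂.
Cl₂ equivalent needed: 9.4 mg/L × 1,080,000 L = 10,150,000 mg = 10,150 g.
Product at 60.4% available chlorine: 10,150 / 0.604 = 16,810 g.

16.8 kg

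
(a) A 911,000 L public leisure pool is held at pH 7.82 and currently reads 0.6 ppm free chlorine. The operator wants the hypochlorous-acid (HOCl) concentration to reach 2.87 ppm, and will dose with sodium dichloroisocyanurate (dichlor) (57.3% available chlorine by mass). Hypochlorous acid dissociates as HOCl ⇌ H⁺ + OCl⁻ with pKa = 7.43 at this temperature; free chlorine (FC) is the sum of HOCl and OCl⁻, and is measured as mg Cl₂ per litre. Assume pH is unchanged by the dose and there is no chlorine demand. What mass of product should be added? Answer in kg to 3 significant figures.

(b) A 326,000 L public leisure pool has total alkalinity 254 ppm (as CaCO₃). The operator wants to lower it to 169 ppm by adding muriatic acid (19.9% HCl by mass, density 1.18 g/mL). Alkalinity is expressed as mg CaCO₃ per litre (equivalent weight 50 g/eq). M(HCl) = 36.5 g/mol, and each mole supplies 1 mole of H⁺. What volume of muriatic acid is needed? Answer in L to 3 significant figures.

(a) [OCl⁻]/[HOCl] = 10^(pH − pKa) = 10^(7.82 − 7.43) = 2.455; fraction as HOCl = 1/(1 + 2.455) = 0.2895.
(a) Free chlorine required for 2.87 ppm HOCl: 2.87 / 0.2895 = 9.915 ppm.
(a) FC to add: 9.915 − 0.6 = 9.315 mg/L as Cl₂.
(a) Cl₂ equivalent: 9.315 mg/L × 911,000 L = 8486 g.
(a) Product at 57.3% available Cl: 8486 / 0.573 = 14,810 g.

(b) Alkalinity to neutralize: (254 − 169) = 85 mg/L as CaCO₃ × 326,000 L = 27,710 g as CaCO₃.
(b) Equivalents of H⁺ required: 27,710 ÷ 50 g/eq = 554.2 eq = 554.2 mol HCl.
(b) Mass of HCl: 554.2 × 36.5 = 20,230 g.
(b) Mass of 19.9% solution: 20,230 / 0.199 = 101,600 g.
(b) Volume: 101,600 g ÷ 1.18 g/mL = 86,140 mL.

(a) 14.8 kg; (b) 86.1 L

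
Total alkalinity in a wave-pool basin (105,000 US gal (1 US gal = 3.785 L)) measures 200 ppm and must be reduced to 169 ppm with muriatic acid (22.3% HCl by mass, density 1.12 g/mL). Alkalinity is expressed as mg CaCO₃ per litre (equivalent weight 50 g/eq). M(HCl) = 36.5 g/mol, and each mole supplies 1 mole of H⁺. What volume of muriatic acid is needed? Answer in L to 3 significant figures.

Volume: 105,000 US gal × 3.785 L/gal = 397,425 L.
Alkalinity to neutralize: (200 − 169) = 31 mg/L as CaCO₃ × 397,425 L = 12,320 g as CaCO₃.
Equivalents of H⁺ required: 12,320 ÷ 50 g/eq = 246.4 eq = 246.4 mol HCl.
Mass of HCl: 246.4 × 36.5 = 8994 g.
Mass of 22.3% solution: 8994 / 0.223 = 40,330 g.
Volume: 40,330 g ÷ 1.12 g/mL = 36,010 mL.

36.0 L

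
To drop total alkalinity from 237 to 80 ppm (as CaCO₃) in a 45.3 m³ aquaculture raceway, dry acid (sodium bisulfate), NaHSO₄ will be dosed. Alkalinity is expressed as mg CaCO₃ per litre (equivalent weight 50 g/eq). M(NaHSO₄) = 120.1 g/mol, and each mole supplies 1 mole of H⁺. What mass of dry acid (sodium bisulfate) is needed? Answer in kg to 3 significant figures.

Volume: 45.3 m³ = 45,300 L.
Alkalinity to neutralize: (237 − 80) = 157 mg/L as CaCO₃ × 45,300 L = 7112 g as CaCO₃.
Equivalents of H⁺ required: 7112 ÷ 50 g/eq = 142.2 eq = 142.2 mol NaHSO₄.
Mass of NaHSO₄: 142.2 × 120.1 = 17,080 g.

17.1 kg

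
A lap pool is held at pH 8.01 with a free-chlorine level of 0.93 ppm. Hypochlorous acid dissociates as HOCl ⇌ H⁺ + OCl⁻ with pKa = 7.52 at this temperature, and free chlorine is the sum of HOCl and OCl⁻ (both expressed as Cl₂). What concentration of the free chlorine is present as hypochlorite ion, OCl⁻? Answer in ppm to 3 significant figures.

0.703 ppm

[OCl⁻]/[HOCl] = 10^(pH − pKa) = 10^(8.01 − 7.52) = 10^0.49 = 3.09.
Fraction as HOCl = 1 / (1 + 3.09) = 0.2445.
OCl⁻ = (1 − 0.2445) × 0.93 ppm = 0.7026 ppm.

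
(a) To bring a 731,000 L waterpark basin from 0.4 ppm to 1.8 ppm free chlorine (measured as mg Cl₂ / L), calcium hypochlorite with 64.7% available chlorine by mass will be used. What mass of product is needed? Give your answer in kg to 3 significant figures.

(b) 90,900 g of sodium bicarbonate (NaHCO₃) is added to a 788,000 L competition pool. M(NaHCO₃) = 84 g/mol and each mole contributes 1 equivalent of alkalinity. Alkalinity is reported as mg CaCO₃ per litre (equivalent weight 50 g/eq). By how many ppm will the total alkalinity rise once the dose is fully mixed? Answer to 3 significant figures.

(a) 1.58 kg; (b) 68.7 ppm

(a) Chlorine deficit: 1.8 − 0.4 = 1.4 ppm = 1.4 mg/L as Cl₂.
(a) Cl₂ equivalent needed: 1.4 mg/L × 731,000 L = 1,023,000 mg = 1023 g.
(a) Product at 64.7% available chlorine: 1023 / 0.647 = 1582 g.

(b) Moles of NaHCO₃: 90,900 g ÷ 84 g/mol = 1082 mol → 1082 eq of alkalinity.
(b) As CaCO₃: 1082 eq × 50 g/eq = 54,110 g.
(b) Rise: 54,110 g / 788,000 L × 1000 = 68.66 mg/L.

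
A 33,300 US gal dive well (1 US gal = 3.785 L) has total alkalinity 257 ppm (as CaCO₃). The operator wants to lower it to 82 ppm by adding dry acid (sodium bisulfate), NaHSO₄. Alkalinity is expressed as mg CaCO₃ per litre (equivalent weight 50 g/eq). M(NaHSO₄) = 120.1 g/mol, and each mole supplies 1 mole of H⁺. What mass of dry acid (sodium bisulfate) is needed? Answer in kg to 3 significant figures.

Volume: 33,300 US gal × 3.785 L/gal = 126,040 L.
Alkalinity to neutralize: (257 − 82) = 175 mg/L as CaCO₃ × 126,040 L = 22,060 g as CaCO₃.
Equivalents of H⁺ required: 22,060 ÷ 50 g/eq = 441.1 eq = 441.1 mol NaHSO₄.
Mass of NaHSO₄: 441.1 × 120.1 = 52,980 g.

53.0 kg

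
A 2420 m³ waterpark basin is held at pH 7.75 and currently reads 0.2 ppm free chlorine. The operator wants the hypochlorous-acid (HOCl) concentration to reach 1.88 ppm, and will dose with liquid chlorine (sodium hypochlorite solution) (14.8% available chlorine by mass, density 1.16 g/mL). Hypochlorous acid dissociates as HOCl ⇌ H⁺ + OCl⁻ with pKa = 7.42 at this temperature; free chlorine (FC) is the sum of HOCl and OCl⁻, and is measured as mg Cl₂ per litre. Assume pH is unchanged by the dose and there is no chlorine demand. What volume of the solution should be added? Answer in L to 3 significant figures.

Volume: 2420 m³ = 2,420,000 L.
[OCl⁻]/[HOCl] = 10^(pH − pKa) = 10^(7.75 − 7.42) = 2.138; fraction as HOCl = 1/(1 + 2.138) = 0.3187.
Free chlorine required for 1.88 ppm HOCl: 1.88 / 0.3187 = 5.899 ppm.
FC to add: 5.899 − 0.2 = 5.699 mg/L as Cl₂.
Cl₂ equivalent: 5.699 mg/L × 2,420,000 L = 13,790 g.
Product at 14.8% available Cl: 13,790 / 0.148 = 93,190 g.
Volume: 93,190 g ÷ 1.16 g/mL = 80,340 mL.

80.3 L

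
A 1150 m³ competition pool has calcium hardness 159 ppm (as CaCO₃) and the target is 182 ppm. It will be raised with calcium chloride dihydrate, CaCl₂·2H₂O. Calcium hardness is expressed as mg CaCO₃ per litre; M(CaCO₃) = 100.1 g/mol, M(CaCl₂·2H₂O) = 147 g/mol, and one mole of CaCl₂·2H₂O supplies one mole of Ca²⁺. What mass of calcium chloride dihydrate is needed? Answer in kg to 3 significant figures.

38.8 kg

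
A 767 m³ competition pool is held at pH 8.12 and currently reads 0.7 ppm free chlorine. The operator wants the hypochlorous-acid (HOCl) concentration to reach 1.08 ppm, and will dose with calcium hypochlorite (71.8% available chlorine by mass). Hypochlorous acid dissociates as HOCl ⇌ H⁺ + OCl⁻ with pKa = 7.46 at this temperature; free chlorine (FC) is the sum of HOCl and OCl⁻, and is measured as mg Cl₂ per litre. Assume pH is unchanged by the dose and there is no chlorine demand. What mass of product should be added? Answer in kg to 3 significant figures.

Volume: 767 m³ = 767,000 L.
[OCl⁻]/[HOCl] = 10^(pH − pKa) = 10^(8.12 − 7.46) = 4.571; fraction as HOCl = 1/(1 + 4.571) = 0.1795.
Free chlorine required for 1.08 ppm HOCl: 1.08 / 0.1795 = 6.017 ppm.
FC to add: 6.017 − 0.7 = 5.317 mg/L as Cl₂.
Cl₂ equivalent: 5.317 mg/L × 767,000 L = 4078 g.
Product at 71.8% available Cl: 4078 / 0.718 = 5679 g.

5.68 kg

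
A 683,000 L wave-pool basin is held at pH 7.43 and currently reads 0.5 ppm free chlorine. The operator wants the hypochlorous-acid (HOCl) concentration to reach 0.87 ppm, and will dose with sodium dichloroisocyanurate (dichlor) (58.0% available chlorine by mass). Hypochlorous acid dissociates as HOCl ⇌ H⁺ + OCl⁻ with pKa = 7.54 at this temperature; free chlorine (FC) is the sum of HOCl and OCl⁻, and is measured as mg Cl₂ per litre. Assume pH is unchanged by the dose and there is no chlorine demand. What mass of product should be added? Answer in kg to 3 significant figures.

1.23 kg

[OCl⁻]/[HOCl] = 10^(pH − pKa) = 10^(7.43 − 7.54) = 0.7762; fraction as HOCl = 1/(1 + 0.7762) = 0.563.
Free chlorine required for 0.87 ppm HOCl: 0.87 / 0.563 = 1.545 ppm.
FC to add: 1.545 − 0.5 = 1.045 mg/L as Cl₂.
Cl₂ equivalent: 1.045 mg/L × 683,000 L = 714 g.
Product at 58.0% available Cl: 714 / 0.58 = 1231 g.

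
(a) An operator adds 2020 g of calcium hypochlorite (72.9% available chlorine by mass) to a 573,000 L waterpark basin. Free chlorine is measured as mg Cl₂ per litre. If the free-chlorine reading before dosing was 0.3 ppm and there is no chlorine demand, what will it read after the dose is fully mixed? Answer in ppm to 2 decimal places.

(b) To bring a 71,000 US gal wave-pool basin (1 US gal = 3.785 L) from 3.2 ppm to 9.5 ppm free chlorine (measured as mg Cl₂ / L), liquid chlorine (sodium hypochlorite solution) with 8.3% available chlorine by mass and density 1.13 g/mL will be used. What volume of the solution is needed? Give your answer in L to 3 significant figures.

(a) 2.87 ppm; (b) 18.1 L

(a) Available chlorine delivered: 2020 g × 0.729 = 1473 g as Cl₂.
(a) Concentration rise: 1473 g / 573,000 L = 2.57 mg/L = 2.57 ppm.
(a) Final FC: 0.3 + 2.57 = 2.87 ppm.

(b) Volume: 71,000 US gal × 3.785 L/gal = 268,735 L.
(b) Chlorine deficit: 9.5 − 3.2 = 6.3 ppm = 6.3 mg/L as Cl₂.
(b) Cl₂ equivalent needed: 6.3 mg/L × 268,735 L = 1,693,000 mg = 1693 g.
(b) Product at 8.3% available chlorine: 1693 / 0.083 = 20,400 g.
(b) Volume at density 1.13 g/mL: 20,400 g ÷ 1.13 g/mL = 18,050 mL.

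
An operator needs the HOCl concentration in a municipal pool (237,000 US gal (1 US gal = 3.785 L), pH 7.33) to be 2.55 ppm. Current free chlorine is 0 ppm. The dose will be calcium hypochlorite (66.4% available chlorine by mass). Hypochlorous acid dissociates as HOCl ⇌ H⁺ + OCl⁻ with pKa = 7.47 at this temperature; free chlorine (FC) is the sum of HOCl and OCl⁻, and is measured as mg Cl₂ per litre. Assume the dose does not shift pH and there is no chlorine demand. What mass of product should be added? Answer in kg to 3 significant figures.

Volume: 237,000 US gal × 3.785 L/gal = 897,045 L.
[OCl⁻]/[HOCl] = 10^(pH − pKa) = 10^(7.33 − 7.47) = 0.7244; fraction as HOCl = 1/(1 + 0.7244) = 0.5799.
Free chlorine required for 2.55 ppm HOCl: 2.55 / 0.5799 = 4.397 ppm.
FC to add: 4.397 − 0 = 4.397 mg/L as Cl₂.
Cl₂ equivalent: 4.397 mg/L × 897,045 L = 3945 g.
Product at 66.4% available Cl: 3945 / 0.664 = 5941 g.

5.94 kg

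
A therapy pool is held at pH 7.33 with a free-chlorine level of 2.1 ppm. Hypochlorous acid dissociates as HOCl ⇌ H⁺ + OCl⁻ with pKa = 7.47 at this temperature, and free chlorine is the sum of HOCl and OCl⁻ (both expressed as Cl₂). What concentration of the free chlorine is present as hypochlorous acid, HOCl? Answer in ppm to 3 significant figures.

1.22 ppm

[OCl⁻]/[HOCl] = 10^(pH − pKa) = 10^(7.33 − 7.47) = 10^-0.14 = 0.7244.
Fraction as HOCl = 1 / (1 + 0.7244) = 0.5799.
HOCl = 0.5799 × 2.1 ppm = 1.218 ppm.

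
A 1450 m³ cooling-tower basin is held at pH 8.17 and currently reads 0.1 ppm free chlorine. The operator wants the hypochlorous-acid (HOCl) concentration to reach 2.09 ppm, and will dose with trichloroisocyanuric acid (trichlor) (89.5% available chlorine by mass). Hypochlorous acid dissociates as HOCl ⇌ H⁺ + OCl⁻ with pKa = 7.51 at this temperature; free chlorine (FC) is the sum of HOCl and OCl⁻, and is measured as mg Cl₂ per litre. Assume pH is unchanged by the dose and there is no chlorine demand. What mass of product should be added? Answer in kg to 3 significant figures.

Volume: 1450 m³ = 1,450,000 L.
[OCl⁻]/[HOCl] = 10^(pH − pKa) = 10^(8.17 − 7.51) = 4.571; fraction as HOCl = 1/(1 + 4.571) = 0.1795.
Free chlorine required for 2.09 ppm HOCl: 2.09 / 0.1795 = 11.64 ppm.
FC to add: 11.64 − 0.1 = 11.54 mg/L as Cl₂.
Cl₂ equivalent: 11.54 mg/L × 1,450,000 L = 16,740 g.
Product at 89.5% available Cl: 16,740 / 0.895 = 18,700 g.

18.7 kg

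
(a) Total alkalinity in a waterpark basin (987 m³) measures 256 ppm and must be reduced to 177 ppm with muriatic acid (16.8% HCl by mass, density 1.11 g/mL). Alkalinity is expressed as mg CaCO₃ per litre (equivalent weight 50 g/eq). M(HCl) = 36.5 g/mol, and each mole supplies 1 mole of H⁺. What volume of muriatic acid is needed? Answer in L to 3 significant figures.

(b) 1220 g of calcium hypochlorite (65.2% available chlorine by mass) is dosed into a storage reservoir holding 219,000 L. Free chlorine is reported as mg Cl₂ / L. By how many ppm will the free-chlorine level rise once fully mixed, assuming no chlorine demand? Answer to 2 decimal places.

(a) Volume: 987 m³ = 987,000 L.
(a) Alkalinity to neutralize: (256 − 177) = 79 mg/L as CaCO₃ × 987,000 L = 77,970 g as CaCO₃.
(a) Equivalents of H⁺ required: 77,970 ÷ 50 g/eq = 1559 eq = 1559 mol HCl.
(a) Mass of HCl: 1559 × 36.5 = 56,920 g.
(a) Mass of 16.8% solution: 56,920 / 0.168 = 338,800 g.
(a) Volume: 338,800 g ÷ 1.11 g/mL = 305,200 mL.

(b) Available chlorine delivered: 1220 g × 0.652 = 795.4 g as Cl₂.
(b) Concentration rise: 795.4 g / 219,000 L = 3.632 mg/L = 3.63 ppm.

(a) 305 L; (b) 3.63 ppm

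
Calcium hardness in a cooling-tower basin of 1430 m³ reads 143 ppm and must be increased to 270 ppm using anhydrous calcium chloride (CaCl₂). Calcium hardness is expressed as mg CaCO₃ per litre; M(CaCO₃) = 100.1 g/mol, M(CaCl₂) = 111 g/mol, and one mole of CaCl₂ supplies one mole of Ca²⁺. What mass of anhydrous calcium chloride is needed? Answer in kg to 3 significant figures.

Volume: 1430 m³ = 1,430,000 L.
Hardness to add: (270 − 143) = 127 mg/L as CaCO₃ × 1,430,000 L = 181,600 g as CaCO₃.
Moles of Ca²⁺ (1 mol Ca²⁺ ≡ 1 mol CaCO₃): 181,600 / 100.1 g/mol = 1814 mol.
Mass of CaCl₂: 1814 × 111 = 201,400 g.

201 kg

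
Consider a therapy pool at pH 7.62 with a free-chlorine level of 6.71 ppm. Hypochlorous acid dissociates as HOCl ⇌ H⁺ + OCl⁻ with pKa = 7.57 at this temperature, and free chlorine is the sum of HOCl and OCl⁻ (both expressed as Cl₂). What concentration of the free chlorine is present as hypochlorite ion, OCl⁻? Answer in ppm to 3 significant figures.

[OCl⁻]/[HOCl] = 10^(pH − pKa) = 10^(7.62 − 7.57) = 10^0.05 = 1.122.
Fraction as HOCl = 1 / (1 + 1.122) = 0.4712.
OCl⁻ = (1 − 0.4712) × 6.71 ppm = 3.548 ppm.

3.55 ppm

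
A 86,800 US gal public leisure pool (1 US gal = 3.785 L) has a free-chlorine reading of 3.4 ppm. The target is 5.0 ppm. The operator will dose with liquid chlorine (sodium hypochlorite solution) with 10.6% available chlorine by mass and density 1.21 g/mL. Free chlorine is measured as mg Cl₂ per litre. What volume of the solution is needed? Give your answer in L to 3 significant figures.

4.10 L

Volume: 86,800 US gal × 3.785 L/gal = 328,538 L.
Chlorine deficit: 5.0 − 3.4 = 1.6 ppm = 1.6 mg/L as Cl₂.
Cl₂ equivalent needed: 1.6 mg/L × 328,538 L = 525,700 mg = 525.7 g.
Product at 10.6% available chlorine: 525.7 / 0.106 = 4959 g.
Volume at density 1.21 g/mL: 4959 g ÷ 1.21 g/mL = 4098 mL.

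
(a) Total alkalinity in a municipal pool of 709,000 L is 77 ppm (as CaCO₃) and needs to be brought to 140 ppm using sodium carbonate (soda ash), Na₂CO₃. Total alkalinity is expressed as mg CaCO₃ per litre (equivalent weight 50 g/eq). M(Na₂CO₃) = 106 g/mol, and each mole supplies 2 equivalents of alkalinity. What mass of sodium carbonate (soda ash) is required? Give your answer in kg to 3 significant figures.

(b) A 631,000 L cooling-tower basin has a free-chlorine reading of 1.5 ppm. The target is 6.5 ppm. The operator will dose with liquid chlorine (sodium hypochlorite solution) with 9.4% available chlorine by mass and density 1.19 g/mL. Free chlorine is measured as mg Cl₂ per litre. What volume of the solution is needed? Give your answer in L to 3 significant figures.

(a) Alkalinity to add: (140 − 77) = 63 mg/L as CaCO₃ × 709,000 L = 44,670 g as CaCO₃.
(a) Equivalents: 44,670 g ÷ 50 g/eq = 893.3 eq.
(a) Each mole of Na₂CO₃ supplies 2 eq, so 893.3 / 2 = 446.7 mol.
(a) Mass: 446.7 mol × 106 g/mol = 47,350 g.

(b) Chlorine deficit: 6.5 − 1.5 = 5 ppm = 5 mg/L as Cl₂.
(b) Cl₂ equivalent needed: 5 mg/L × 631,000 L = 3,155,000 mg = 3155 g.
(b) Product at 9.4% available chlorine: 3155 / 0.094 = 33,560 g.
(b) Volume at density 1.19 g/mL: 33,560 g ÷ 1.19 g/mL = 28,200 mL.

(a) 47.3 kg; (b) 28.2 L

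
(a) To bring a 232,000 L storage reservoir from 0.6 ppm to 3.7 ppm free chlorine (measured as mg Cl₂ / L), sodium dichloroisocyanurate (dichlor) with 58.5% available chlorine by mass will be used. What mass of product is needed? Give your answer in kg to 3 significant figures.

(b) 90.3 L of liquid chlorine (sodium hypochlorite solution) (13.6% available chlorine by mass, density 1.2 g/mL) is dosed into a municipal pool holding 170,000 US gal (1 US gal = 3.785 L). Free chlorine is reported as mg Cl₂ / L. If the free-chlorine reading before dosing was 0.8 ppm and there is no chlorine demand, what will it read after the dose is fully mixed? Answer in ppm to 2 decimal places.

(a) 1.23 kg; (b) 23.70 ppm

(a) Chlorine deficit: 3.7 − 0.6 = 3.1 ppm = 3.1 mg/L as Cl₂.
(a) Cl₂ equivalent needed: 3.1 mg/L × 232,000 L = 719,200 mg = 719.2 g.
(a) Product at 58.5% available chlorine: 719.2 / 0.585 = 1229 g.

(b) Volume: 170,000 US gal × 3.785 L/gal = 643,450 L.
(b) Mass of solution: 90.3 L × 1000 mL/L × 1.2 g/mL = 108,400 g.
(b) Available chlorine delivered: 108,400 g × 0.136 = 14,740 g as Cl₂.
(b) Concentration rise: 14,740 g / 643,450 L = 22.9 mg/L = 22.90 ppm.
(b) Final FC: 0.8 + 22.90 = 23.70 ppm.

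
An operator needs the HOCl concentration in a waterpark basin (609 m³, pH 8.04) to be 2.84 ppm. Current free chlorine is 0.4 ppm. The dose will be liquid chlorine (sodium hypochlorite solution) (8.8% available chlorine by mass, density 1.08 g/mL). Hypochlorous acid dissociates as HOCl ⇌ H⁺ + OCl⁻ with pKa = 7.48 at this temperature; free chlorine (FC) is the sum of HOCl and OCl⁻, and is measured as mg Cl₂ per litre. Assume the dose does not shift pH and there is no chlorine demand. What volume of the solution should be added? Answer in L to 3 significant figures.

81.7 L

Volume: 609 m³ = 609,000 L.
[OCl⁻]/[HOCl] = 10^(pH − pKa) = 10^(8.04 − 7.48) = 3.631; fraction as HOCl = 1/(1 + 3.631) = 0.2159.
Free chlorine required for 2.84 ppm HOCl: 2.84 / 0.2159 = 13.15 ppm.
FC to add: 13.15 − 0.4 = 12.75 mg/L as Cl₂.
Cl₂ equivalent: 12.75 mg/L × 609,000 L = 7766 g.
Product at 8.8% available Cl: 7766 / 0.088 = 88,250 g.
Volume: 88,250 g ÷ 1.08 g/mL = 81,710 mL.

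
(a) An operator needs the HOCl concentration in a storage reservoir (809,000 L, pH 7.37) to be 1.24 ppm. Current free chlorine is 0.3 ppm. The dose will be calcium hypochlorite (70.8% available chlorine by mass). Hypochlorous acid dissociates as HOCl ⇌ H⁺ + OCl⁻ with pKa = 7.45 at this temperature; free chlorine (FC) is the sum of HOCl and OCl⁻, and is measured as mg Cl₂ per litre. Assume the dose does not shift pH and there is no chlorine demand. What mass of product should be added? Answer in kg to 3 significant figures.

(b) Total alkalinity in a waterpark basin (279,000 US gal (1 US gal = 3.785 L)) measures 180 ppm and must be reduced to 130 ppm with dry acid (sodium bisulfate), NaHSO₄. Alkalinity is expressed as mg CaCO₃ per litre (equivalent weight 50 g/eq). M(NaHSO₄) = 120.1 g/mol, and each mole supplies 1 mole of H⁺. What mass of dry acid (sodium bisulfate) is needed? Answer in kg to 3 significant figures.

(a) 2.25 kg; (b) 127 kg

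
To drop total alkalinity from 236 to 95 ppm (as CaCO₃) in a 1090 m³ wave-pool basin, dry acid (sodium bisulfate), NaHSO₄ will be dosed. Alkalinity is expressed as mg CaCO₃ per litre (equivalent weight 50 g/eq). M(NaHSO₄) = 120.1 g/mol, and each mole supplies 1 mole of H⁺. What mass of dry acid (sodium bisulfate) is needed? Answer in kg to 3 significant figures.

369 kg

Volume: 1090 m³ = 1,090,000 L.
Alkalinity to neutralize: (236 − 95) = 141 mg/L as CaCO₃ × 1,090,000 L = 153,700 g as CaCO₃.
Equivalents of H⁺ required: 153,700 ÷ 50 g/eq = 3074 eq = 3074 mol NaHSO₄.
Mass of NaHSO₄: 3074 × 120.1 = 369,200 g.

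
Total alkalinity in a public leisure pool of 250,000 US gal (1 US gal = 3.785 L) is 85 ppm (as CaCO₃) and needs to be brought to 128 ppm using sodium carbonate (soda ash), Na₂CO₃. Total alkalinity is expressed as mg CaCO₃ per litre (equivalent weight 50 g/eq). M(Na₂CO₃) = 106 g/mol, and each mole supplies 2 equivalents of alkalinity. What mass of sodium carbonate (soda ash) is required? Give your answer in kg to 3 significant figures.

43.1 kg

Volume: 250,000 US gal × 3.785 L/gal = 946,250 L.
Alkalinity to add: (128 − 85) = 43 mg/L as CaCO₃ × 946,250 L = 40,690 g as CaCO₃.
Equivalents: 40,690 g ÷ 50 g/eq = 813.8 eq.
Each mole of Na₂CO₃ supplies 2 eq, so 813.8 / 2 = 406.9 mol.
Mass: 406.9 mol × 106 g/mol = 43,130 g.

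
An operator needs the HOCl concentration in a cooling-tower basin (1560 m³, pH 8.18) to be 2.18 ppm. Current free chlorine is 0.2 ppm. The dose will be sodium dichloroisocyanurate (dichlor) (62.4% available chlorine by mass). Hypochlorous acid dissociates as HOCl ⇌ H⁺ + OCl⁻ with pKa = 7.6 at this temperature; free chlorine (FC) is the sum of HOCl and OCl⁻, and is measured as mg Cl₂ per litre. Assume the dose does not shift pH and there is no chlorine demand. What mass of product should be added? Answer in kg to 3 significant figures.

Volume: 1560 m³ = 1,560,000 L.
[OCl⁻]/[HOCl] = 10^(pH − pKa) = 10^(8.18 − 7.6) = 3.802; fraction as HOCl = 1/(1 + 3.802) = 0.2083.
Free chlorine required for 2.18 ppm HOCl: 2.18 / 0.2083 = 10.47 ppm.
FC to add: 10.47 − 0.2 = 10.27 mg/L as Cl₂.
Cl₂ equivalent: 10.27 mg/L × 1,560,000 L = 16,020 g.
Product at 62.4% available Cl: 16,020 / 0.624 = 25,670 g.

25.7 kg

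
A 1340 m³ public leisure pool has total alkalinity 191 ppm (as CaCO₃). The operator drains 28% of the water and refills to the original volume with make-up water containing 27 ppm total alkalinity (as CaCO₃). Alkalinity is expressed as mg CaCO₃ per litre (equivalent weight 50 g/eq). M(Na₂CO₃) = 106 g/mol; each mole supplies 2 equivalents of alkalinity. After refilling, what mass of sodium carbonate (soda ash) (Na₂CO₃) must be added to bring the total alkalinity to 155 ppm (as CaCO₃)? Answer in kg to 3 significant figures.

Volume: 1340 m³ = 1,340,000 L.
After draining 28% and refilling: 191 × 0.72 + 27 × 0.28 = 145.08 ppm.
Deficit to target: 155 − 145.08 = 9.92 mg/L.
As CaCO₃: 9.92 mg/L × 1,340,000 L = 13,290 g; ÷ 50 g/eq ÷ 2 = 132.9 mol Na₂CO₃.
Mass: 132.9 × 106 = 14,090 g.

14.1 kg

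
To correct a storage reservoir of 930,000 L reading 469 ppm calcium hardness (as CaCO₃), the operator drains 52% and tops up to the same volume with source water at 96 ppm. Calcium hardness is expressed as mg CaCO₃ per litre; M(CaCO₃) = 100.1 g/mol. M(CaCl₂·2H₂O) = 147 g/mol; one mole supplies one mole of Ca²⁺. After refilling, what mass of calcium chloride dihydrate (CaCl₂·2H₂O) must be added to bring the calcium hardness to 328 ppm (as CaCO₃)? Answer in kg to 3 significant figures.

After draining 52% and refilling: 469 × 0.48 + 96 × 0.52 = 275.04 ppm.
Deficit to target: 328 − 275.04 = 52.96 mg/L.
As CaCO₃: 52.96 mg/L × 930,000 L = 49,250 g; ÷ 100.1 = 492 mol Ca²⁺.
Mass: 492 × 147 = 72,330 g.

72.3 kg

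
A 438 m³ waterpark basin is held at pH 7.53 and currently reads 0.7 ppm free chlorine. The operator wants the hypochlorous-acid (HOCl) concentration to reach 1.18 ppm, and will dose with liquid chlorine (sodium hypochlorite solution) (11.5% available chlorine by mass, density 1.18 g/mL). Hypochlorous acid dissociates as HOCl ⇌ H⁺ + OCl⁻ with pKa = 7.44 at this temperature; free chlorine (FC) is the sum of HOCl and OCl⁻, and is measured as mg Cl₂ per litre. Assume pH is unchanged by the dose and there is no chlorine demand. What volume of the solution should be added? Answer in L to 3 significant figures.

6.24 L

Volume: 438 m³ = 438,000 L.
[OCl⁻]/[HOCl] = 10^(pH − pKa) = 10^(7.53 − 7.44) = 1.23; fraction as HOCl = 1/(1 + 1.23) = 0.4484.
Free chlorine required for 1.18 ppm HOCl: 1.18 / 0.4484 = 2.632 ppm.
FC to add: 2.632 − 0.7 = 1.932 mg/L as Cl₂.
Cl₂ equivalent: 1.932 mg/L × 438,000 L = 846.1 g.
Product at 11.5% available Cl: 846.1 / 0.115 = 7357 g.
Volume: 7357 g ÷ 1.18 g/mL = 6235 mL.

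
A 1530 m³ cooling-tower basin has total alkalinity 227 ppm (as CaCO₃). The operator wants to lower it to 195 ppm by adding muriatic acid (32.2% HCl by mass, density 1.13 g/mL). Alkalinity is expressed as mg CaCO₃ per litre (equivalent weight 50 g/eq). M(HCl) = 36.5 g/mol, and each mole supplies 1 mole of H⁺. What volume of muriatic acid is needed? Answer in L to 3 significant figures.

98.2 L

Volume: 1530 m³ = 1,530,000 L.
Alkalinity to neutralize: (227 − 195) = 32 mg/L as CaCO₃ × 1,530,000 L = 48,960 g as CaCO₃.
Equivalents of H⁺ required: 48,960 ÷ 50 g/eq = 979.2 eq = 979.2 mol HCl.
Mass of HCl: 979.2 × 36.5 = 35,740 g.
Mass of 32.2% solution: 35,740 / 0.322 = 111,000 g.
Volume: 111,000 g ÷ 1.13 g/mL = 98,230 mL.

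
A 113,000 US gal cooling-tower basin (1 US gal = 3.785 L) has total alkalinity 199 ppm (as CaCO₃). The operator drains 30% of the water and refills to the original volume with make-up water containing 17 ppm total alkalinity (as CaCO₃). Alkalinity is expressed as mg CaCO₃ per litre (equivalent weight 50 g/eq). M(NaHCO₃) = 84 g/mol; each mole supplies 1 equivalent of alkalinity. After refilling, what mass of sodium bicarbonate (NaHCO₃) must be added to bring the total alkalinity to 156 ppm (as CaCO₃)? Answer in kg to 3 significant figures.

Volume: 113,000 US gal × 3.785 L/gal = 427,705 L.
After draining 30% and refilling: 199 × 0.70 + 17 × 0.30 = 144.4 ppm.
Deficit to target: 156 − 144.4 = 11.6 mg/L.
As CaCO₃: 11.6 mg/L × 427,705 L = 4961 g; ÷ 50 g/eq ÷ 1 = 99.23 mol NaHCO₃.
Mass: 99.23 × 84 = 8335 g.

8.34 kg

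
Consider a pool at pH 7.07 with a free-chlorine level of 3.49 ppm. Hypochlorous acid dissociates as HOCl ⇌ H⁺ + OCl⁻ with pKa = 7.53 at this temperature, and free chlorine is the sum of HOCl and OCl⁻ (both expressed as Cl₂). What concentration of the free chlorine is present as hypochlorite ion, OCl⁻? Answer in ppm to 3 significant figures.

0.899 ppm

[OCl⁻]/[HOCl] = 10^(pH − pKa) = 10^(7.07 − 7.53) = 10^-0.46 = 0.3467.
Fraction as HOCl = 1 / (1 + 0.3467) = 0.7425.
OCl⁻ = (1 − 0.7425) × 3.49 ppm = 0.8986 ppm.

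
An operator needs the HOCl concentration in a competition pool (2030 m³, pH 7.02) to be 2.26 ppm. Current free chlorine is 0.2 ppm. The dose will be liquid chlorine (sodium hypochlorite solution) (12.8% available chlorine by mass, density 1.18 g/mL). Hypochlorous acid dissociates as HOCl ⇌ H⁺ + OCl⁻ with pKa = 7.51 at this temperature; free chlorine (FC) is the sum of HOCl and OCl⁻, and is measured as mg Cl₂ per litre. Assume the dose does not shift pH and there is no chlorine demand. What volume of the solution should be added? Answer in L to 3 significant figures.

Volume: 2030 m³ = 2,030,000 L.
[OCl⁻]/[HOCl] = 10^(pH − pKa) = 10^(7.02 − 7.51) = 0.3236; fraction as HOCl = 1/(1 + 0.3236) = 0.7555.
Free chlorine required for 2.26 ppm HOCl: 2.26 / 0.7555 = 2.991 ppm.
FC to add: 2.991 − 0.2 = 2.791 mg/L as Cl₂.
Cl₂ equivalent: 2.791 mg/L × 2,030,000 L = 5666 g.
Product at 12.8% available Cl: 5666 / 0.128 = 44,270 g.
Volume: 44,270 g ÷ 1.18 g/mL = 37,520 mL.

37.5 L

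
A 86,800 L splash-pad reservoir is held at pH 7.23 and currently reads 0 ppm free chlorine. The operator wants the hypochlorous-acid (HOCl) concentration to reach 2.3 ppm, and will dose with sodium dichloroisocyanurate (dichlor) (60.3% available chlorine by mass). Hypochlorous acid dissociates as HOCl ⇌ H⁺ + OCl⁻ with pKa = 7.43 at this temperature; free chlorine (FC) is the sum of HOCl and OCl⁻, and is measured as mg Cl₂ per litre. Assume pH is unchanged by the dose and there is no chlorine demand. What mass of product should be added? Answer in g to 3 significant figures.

[OCl⁻]/[HOCl] = 10^(pH − pKa) = 10^(7.23 − 7.43) = 0.631; fraction as HOCl = 1/(1 + 0.631) = 0.6131.
Free chlorine required for 2.3 ppm HOCl: 2.3 / 0.6131 = 3.751 ppm.
FC to add: 3.751 − 0 = 3.751 mg/L as Cl₂.
Cl₂ equivalent: 3.751 mg/L × 86,800 L = 325.6 g.
Product at 60.3% available Cl: 325.6 / 0.603 = 540 g.

540 g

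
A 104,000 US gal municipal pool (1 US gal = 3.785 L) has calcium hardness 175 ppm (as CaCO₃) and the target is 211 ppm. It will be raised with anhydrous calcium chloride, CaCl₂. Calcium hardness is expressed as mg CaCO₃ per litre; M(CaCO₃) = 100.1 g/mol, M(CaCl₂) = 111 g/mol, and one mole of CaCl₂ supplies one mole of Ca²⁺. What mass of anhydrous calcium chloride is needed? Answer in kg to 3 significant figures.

Volume: 104,000 US gal × 3.785 L/gal = 393,640 L.
Hardness to add: (211 − 175) = 36 mg/L as CaCO₃ × 393,640 L = 14,170 g as CaCO₃.
Moles of Ca²⁺ (1 mol Ca²⁺ ≡ 1 mol CaCO₃): 14,170 / 100.1 g/mol = 141.6 mol.
Mass of CaCl₂: 141.6 × 111 = 15,710 g.

15.7 kg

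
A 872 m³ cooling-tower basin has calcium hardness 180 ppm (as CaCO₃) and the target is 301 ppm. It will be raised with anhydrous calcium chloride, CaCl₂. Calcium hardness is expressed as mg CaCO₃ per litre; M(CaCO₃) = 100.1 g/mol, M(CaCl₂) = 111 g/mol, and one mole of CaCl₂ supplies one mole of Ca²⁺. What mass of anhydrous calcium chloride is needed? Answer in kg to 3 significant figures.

117 kg

Volume: 872 m³ = 872,000 L.
Hardness to add: (301 − 180) = 121 mg/L as CaCO₃ × 872,000 L = 105,500 g as CaCO₃.
Moles of Ca²⁺ (1 mol Ca²⁺ ≡ 1 mol CaCO₃): 105,500 / 100.1 g/mol = 1054 mol.
Mass of CaCl₂: 1054 × 111 = 117,000 g.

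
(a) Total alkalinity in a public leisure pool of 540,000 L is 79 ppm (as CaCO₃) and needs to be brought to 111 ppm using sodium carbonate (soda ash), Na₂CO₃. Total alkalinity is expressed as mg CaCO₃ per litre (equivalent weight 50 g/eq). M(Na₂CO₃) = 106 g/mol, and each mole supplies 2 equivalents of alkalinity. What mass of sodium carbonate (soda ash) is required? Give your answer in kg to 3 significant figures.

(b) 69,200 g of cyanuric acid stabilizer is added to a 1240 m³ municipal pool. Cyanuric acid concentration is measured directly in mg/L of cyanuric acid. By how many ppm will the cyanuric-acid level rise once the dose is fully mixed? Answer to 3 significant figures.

(a) Alkalinity to add: (111 − 79) = 32 mg/L as CaCO₃ × 540,000 L = 17,280 g as CaCO₃.
(a) Equivalents: 17,280 g ÷ 50 g/eq = 345.6 eq.
(a) Each mole of Na₂CO₃ supplies 2 eq, so 345.6 / 2 = 172.8 mol.
(a) Mass: 172.8 mol × 106 g/mol = 18,320 g.

(b) Volume: 1240 m³ = 1,240,000 L.
(b) Rise: 69,200 g / 1,240,000 L × 1000 = 55.81 mg/L.

(a) 18.3 kg; (b) 55.8 ppm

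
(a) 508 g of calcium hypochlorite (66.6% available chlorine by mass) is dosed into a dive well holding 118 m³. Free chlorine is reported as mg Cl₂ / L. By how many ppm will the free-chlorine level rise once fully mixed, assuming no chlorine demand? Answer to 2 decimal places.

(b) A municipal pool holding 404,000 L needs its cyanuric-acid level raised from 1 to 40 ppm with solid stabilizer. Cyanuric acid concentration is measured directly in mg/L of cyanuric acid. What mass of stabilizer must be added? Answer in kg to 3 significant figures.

(a) 2.87 ppm; (b) 15.8 kg

(a) Volume: 118 m³ = 118,000 L.
(a) Available chlorine delivered: 508 g × 0.666 = 338.3 g as Cl₂.
(a) Concentration rise: 338.3 g / 118,000 L = 2.867 mg/L = 2.87 ppm.

(b) CYA to add: (40 − 1) = 39 mg/L × 404,000 L = 15,760 g cyanuric acid.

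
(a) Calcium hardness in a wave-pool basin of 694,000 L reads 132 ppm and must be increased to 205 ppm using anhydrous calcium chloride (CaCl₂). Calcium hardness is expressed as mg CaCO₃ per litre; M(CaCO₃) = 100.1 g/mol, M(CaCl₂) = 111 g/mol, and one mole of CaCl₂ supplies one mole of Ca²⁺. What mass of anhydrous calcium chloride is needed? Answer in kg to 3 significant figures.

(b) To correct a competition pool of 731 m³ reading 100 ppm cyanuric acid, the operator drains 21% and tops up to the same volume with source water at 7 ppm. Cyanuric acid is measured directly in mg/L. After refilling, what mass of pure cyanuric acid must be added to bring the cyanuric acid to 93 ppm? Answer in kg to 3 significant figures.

(a) 56.2 kg; (b) 9.16 kg

(a) Hardness to add: (205 − 132) = 73 mg/L as CaCO₃ × 694,000 L = 50,660 g as CaCO₃.
(a) Moles of Ca²⁺ (1 mol Ca²⁺ ≡ 1 mol CaCO₃): 50,660 / 100.1 g/mol = 506.1 mol.
(a) Mass of CaCl₂: 506.1 × 111 = 56,180 g.

(b) Volume: 731 m³ = 731,000 L.
(b) After draining 21% and refilling: 100 × 0.79 + 7 × 0.21 = 80.47 ppm.
(b) Deficit to target: 93 − 80.47 = 12.53 mg/L.
(b) Mass: 12.53 mg/L × 731,000 L = 9159 g cyanuric acid.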